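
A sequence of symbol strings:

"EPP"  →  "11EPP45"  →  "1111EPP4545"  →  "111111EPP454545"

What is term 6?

Each term wraps the previous one in 11 on the left and 45 on the right.
From 111111EPP454545, 2 further steps: 111111EPP454545 → 11111111EPP45454545 → (answer).

1111111111EPP4545454545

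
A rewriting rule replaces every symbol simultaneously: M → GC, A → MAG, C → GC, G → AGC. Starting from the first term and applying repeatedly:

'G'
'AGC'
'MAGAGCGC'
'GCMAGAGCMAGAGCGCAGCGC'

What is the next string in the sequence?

Replace each of the 21 characters of GCMAGAGCMAGAGCGCAGCGC in place — AGC GC GC MAG AGC MAG AGC GC GC MAG AGC MAG AGC GC AGC GC MAG AGC GC AGC GC — and concatenate.

AGCGCGCMAGAGCMAGAGCGCGCMAGAGCMAGAGCGCAGCGCMAGAGCGCAGCGC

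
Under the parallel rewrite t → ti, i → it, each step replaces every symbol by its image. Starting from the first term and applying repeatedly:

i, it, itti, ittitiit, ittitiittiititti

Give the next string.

ittitiittiitittitiitittiittitiit

Replace each of the 16 characters of ittitiittiititti in place — it ti ti it ti it it ti ti it it ti it ti ti it — and concatenate.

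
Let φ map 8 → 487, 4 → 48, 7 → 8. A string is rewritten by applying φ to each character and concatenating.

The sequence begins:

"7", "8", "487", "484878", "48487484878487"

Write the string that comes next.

Applying the rule to each of the 14 symbols of 48487484878487 gives the pieces 48 487 48 487 8 48 487 48 487 8 487 48 487 8, which concatenate to the answer.

4848748487848487484878487484878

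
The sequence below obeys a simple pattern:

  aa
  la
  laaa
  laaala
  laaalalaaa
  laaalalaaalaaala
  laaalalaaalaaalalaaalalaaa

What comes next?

laaalalaaalaaalalaaalalaaalaaalalaaalaaala

This is a Fibonacci-style word recurrence s(k) = s(k−1)·s(k−2): e.g. la·aa = laaa.
Continuing: laaalalaaalaaalalaaalalaaa · laaalalaaalaaala gives term 8.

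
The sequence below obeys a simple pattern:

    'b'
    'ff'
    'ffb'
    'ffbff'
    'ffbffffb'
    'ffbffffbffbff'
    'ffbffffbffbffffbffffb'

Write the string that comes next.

ffbffffbffbffffbffffbffbffffbffbff

This is a Fibonacci-style word recurrence s(k) = s(k−1)·s(k−2): e.g. ff·b = ffb.
The next term joins ffbffffbffbffffbffffb and ffbffffbffbff.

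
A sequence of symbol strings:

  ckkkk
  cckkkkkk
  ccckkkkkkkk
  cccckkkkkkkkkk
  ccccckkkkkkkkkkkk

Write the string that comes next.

cccccckkkkkkkkkkkkkk

The n-th term is n-1 c's then 2n k's, where the shown terms are n = 2, 3, 4, 5, 6.
For the next term, n = 7, so the run lengths are 6, 14.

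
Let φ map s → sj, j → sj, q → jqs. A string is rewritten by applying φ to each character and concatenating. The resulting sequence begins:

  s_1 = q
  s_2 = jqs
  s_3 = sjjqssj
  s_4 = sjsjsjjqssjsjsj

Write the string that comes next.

Replace each of the 15 characters of sjsjsjjqssjsjsj in place — sj sj sj sj sj sj sj jqs sj sj sj sj sj sj sj — and concatenate.

sjsjsjsjsjsjsjjqssjsjsjsjsjsjsj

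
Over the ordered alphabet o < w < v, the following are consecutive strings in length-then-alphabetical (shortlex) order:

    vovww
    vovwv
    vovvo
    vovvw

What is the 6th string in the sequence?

Continuing the enumeration 2 steps past vovvw: vovvw → vovvv → (answer).

vwooo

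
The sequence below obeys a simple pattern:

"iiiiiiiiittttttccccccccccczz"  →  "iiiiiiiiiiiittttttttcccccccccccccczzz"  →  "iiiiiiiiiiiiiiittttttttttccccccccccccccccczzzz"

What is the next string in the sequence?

iiiiiiiiiiiiiiiiiittttttttttttcccccccccccccccccccczzzzz

Each string has the form i^{3n} t^{2n} c^{3n+2} z^{n-1}, where the shown terms are n = 3, 4, 5.
At n = 6 the blocks have lengths 18, 12, 20, 5.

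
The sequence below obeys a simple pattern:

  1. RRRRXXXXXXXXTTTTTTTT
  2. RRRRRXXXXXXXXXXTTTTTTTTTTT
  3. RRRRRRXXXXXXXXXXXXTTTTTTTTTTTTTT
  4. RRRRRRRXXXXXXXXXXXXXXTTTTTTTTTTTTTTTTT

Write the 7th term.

RRRRRRRRRRXXXXXXXXXXXXXXXXXXXXTTTTTTTTTTTTTTTTTTTTTTTTTT

The n-th term is n+1 R's then 2n+2 X's then 3n-1 T's, where the shown terms are n = 3, 4, 5, 6.
At n = 9 the blocks have lengths 10, 20, 26.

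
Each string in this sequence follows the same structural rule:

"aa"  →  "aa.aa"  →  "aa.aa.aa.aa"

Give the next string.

aa.aa.aa.aa.aa.aa.aa.aa

s(k+1) = s(k)·.·s(k) — each term doubles the last with '.' between the halves.
One more doubling of aa.aa.aa.aa gives the answer.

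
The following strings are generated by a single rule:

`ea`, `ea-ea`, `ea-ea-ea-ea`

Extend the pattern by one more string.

s(k+1) = s(k)·-·s(k) — each term doubles the last with '-' between the halves.
So the next term is two copies of ea-ea-ea-ea with '-' between the halves.

ea-ea-ea-ea-ea-ea-ea-ea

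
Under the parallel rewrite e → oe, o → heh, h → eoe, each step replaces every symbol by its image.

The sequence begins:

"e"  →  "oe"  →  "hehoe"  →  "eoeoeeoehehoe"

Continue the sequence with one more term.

Applying the rule to each of the 13 symbols of eoeoeeoehehoe gives the pieces oe heh oe heh oe oe heh oe eoe oe eoe heh oe, which concatenate to the answer.

oehehoehehoeoehehoeeoeoeeoehehoe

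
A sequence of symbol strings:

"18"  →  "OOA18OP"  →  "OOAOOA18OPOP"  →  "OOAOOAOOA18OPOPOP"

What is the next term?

OOAOOAOOAOOA18OPOPOPOP

Each term wraps the previous one in OOA on the left and OP on the right.
One more step from OOAOOAOOA18OPOPOP gives the answer.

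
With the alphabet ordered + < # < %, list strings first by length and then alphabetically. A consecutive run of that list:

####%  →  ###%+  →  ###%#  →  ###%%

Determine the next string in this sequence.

##%++

The successor of ###%% increments the rightmost position that isn't already % and resets every position after it to +.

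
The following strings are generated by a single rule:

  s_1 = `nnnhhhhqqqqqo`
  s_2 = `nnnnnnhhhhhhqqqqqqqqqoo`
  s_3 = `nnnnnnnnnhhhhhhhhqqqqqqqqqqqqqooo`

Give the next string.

Each string has the form n^{3n} h^{2n+2} q^{4n+1} o^{n} (n = 1, 2, …).
Setting n = 4 gives 12, 10, 17, 4 characters in each block.

nnnnnnnnnnnnhhhhhhhhhhqqqqqqqqqqqqqqqqqoooo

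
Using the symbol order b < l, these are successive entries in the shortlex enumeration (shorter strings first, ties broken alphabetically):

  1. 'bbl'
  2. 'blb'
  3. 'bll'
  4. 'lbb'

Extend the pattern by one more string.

Treat lbb as a base-2 numeral over the given alphabet and add one, carrying through any trailing l's.

lbl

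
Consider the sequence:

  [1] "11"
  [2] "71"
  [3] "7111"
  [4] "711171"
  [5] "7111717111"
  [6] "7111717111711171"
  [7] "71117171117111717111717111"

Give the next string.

711171711171117171117171117111717111711171

From term 3 onward, concatenate the last term with the second-to-last: 71·11 = 7111, 7111·71 = 711171, …
So term 8 is 71117171117111717111717111·7111717111711171.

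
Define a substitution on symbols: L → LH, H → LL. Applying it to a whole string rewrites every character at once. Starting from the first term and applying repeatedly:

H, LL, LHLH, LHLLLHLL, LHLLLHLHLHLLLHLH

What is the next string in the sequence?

φ(LHLLLHLHLHLLLHLH) expands symbol-by-symbol to LH LL LH LH LH LL LH LL LH LL LH LH LH LL LH LL; joining the 16 pieces gives the next term.

LHLLLHLHLHLLLHLLLHLLLHLHLHLLLHLL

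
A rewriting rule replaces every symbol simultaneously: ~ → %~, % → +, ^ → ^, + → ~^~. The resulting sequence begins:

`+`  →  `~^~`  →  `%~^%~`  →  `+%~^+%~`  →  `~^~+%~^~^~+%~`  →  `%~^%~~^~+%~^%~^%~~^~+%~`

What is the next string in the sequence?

+%~^+%~%~^%~~^~+%~^+%~^+%~%~^%~~^~+%~

Replace each of the 23 characters of %~^%~~^~+%~^%~^%~~^~+%~ in place — + %~ ^ + %~ %~ ^ %~ ~^~ + %~ ^ + %~ ^ + %~ %~ ^ %~ ~^~ + %~ — and concatenate.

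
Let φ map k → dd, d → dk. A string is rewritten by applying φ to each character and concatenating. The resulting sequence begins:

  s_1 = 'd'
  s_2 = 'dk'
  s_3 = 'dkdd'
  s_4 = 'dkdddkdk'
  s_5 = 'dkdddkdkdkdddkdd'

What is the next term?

dkdddkdkdkdddkdddkdddkdkdkdddkdk

Replace each of the 16 characters of dkdddkdkdkdddkdd in place — dk dd dk dk dk dd dk dd dk dd dk dk dk dd dk dk — and concatenate.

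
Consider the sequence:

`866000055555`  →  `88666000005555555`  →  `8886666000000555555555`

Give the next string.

The n-th term is n-1 8's then n 6's then n+2 0's then 2n+1 5's, where the shown terms are n = 2, 3, 4.
For the next term, n = 5, so the run lengths are 4, 5, 7, 11.

888866666000000055555555555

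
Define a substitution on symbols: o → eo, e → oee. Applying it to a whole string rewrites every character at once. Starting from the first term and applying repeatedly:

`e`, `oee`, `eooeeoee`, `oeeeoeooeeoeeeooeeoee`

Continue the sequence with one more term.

eooeeoeeoeeeooeeeoeooeeoeeeooeeoeeoeeeoeooeeoeeeooeeoee

φ(oeeeoeooeeoeeeooeeoee) expands symbol-by-symbol to eo oee oee oee eo oee eo eo oee oee eo oee oee oee eo eo oee oee eo oee oee; joining the 21 pieces gives the next term.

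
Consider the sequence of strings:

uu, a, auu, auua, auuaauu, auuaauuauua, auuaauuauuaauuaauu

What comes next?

This is a Fibonacci-style word recurrence s(k) = s(k−1)·s(k−2): e.g. a·uu = auu.
So term 8 is auuaauuauuaauuaauu·auuaauuauua.

auuaauuauuaauuaauuauuaauuauua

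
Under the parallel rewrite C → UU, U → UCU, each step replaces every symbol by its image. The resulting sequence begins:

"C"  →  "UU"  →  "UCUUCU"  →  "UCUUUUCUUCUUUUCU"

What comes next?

UCUUUUCUUCUUCUUCUUUUCUUCUUUUCUUCUUCUUCUUUUCU

Applying the rule to each of the 16 symbols of UCUUUUCUUCUUUUCU gives the pieces UCU UU UCU UCU UCU UCU UU UCU UCU UU UCU UCU UCU UCU UU UCU, which concatenate to the answer.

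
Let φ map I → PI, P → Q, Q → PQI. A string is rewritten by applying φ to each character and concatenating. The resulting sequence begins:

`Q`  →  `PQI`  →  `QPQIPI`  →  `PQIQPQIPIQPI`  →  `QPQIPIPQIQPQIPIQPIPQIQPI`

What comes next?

Rewriting the 24 symbols of QPQIPIPQIQPQIPIQPIPQIQPI one by one yields PQI Q PQI PI Q PI Q PQI PI PQI Q PQI PI Q PI PQI Q PI Q PQI PI PQI Q PI; concatenated:

PQIQPQIPIQPIQPQIPIPQIQPQIPIQPIPQIQPIQPQIPIPQIQPI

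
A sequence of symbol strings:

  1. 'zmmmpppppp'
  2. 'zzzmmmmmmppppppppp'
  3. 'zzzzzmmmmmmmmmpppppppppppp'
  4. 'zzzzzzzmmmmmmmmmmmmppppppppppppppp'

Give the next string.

Reading off run lengths: z runs 1, 3, 5, 7; m runs 3, 6, 9, 12; p runs 6, 9, 12, 15 — each is linear in n (n = 1, 2, …).
At n = 5 the blocks have lengths 9, 15, 18.

zzzzzzzzzmmmmmmmmmmmmmmmpppppppppppppppppp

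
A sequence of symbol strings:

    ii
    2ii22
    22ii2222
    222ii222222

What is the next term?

Each term wraps the previous one in 2 on the left and 22 on the right.
So the next term is 2·222ii222222·22.

2222ii22222222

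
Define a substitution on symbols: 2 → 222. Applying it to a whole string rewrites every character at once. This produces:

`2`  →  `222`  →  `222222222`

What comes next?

Apply φ to 222222222 symbol by symbol: 2→222, 2→222, 2→222, 2→222, 2→222, 2→222, 2→222, 2→222, 2→222; joined: 222 222 222 222 222 222 222 222 222.

222222222222222222222222222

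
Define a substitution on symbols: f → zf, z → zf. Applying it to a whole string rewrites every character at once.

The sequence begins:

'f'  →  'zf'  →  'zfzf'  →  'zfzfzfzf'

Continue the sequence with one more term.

zfzfzfzfzfzfzfzf

Rewriting each symbol of zfzfzfzf: z→zf, f→zf, z→zf, f→zf, z→zf, f→zf, z→zf, f→zf, which concatenates to zf zf zf zf zf zf zf zf.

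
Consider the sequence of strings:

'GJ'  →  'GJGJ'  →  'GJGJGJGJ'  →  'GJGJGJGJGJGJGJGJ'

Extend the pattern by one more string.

GJGJGJGJGJGJGJGJGJGJGJGJGJGJGJGJ

s(k+1) = s(k)·s(k) — each term doubles the last.
One more doubling of GJGJGJGJGJGJGJGJ gives the answer.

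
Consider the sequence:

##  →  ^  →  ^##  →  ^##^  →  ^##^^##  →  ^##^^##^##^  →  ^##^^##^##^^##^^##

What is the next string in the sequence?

^##^^##^##^^##^^##^##^^##^##^

Each term (from the third on) is the previous term followed by the one before it: term 3 = ^·## = ^##.
Continuing: ^##^^##^##^^##^^## · ^##^^##^##^ gives term 8.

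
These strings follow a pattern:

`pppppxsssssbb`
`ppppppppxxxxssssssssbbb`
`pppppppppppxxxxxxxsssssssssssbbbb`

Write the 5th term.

Reading off run lengths: p runs 5, 8, 11; x runs 1, 4, 7; s runs 5, 8, 11; b runs 2, 3, 4 — each is linear in n (n = 1, 2, …).
At n = 5 the blocks have lengths 17, 13, 17, 6.

pppppppppppppppppxxxxxxxxxxxxxsssssssssssssssssbbbbbb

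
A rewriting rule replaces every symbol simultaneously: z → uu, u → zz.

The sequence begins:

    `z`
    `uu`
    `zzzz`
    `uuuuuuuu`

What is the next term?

zzzzzzzzzzzzzzzz

Rewriting each symbol of uuuuuuuu: u→zz, u→zz, u→zz, u→zz, u→zz, u→zz, u→zz, u→zz, which concatenates to zz zz zz zz zz zz zz zz.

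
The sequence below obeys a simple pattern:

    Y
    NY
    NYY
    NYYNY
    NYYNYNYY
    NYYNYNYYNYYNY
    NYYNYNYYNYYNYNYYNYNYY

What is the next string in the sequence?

NYYNYNYYNYYNYNYYNYNYYNYYNYNYYNYYNY

From term 3 onward, concatenate the last term with the second-to-last: NY·Y = NYY, NYY·NY = NYYNY, …
Continuing: NYYNYNYYNYYNYNYYNYNYY · NYYNYNYYNYYNY gives term 8.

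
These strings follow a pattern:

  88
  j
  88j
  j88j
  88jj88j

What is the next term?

j88j88jj88j

Each term (from the third on) is the two preceding terms concatenated in order: term 3 = 88·j = 88j.
So term 6 is j88j·88jj88j.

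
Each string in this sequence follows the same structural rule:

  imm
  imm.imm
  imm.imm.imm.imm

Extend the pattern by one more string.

Each string is two copies of the previous one joined by '.'.
So the next term is two copies of imm.imm.imm.imm with '.' between the halves.

imm.imm.imm.imm.imm.imm.imm.imm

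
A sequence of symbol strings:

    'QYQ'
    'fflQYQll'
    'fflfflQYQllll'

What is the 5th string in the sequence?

fflfflfflfflQYQllllllll

Every step adds ffl to the front and ll to the end of the previous string.
From fflfflQYQllll, 2 further steps: fflfflQYQllll → fflfflfflQYQllllll → (answer).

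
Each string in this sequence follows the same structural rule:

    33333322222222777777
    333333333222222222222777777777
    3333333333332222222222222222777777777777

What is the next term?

33333333333333322222222222222222222777777777777777

Term n consists of 3n 3's, followed by 4n 2's, followed by 3n 7's, where the shown terms are n = 2, 3, 4.
For the next term, n = 5, so the run lengths are 15, 20, 15.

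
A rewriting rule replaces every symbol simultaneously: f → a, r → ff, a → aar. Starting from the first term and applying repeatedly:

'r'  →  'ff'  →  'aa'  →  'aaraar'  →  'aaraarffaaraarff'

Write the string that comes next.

φ(aaraarffaaraarff) expands symbol-by-symbol to aar aar ff aar aar ff a a aar aar ff aar aar ff a a; joining the 16 pieces gives the next term.

aaraarffaaraarffaaaaraarffaaraarffaa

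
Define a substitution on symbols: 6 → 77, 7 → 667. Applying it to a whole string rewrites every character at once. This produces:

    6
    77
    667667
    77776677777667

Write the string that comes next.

Rewriting the 14 symbols of 77776677777667 one by one yields 667 667 667 667 77 77 667 667 667 667 667 77 77 667; concatenated:

66766766766777776676676676676677777667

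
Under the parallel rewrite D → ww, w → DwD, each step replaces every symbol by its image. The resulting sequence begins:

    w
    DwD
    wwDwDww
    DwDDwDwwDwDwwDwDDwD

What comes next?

wwDwDwwwwDwDwwDwDDwDwwDwDwwDwDDwDwwDwDwwwwDwDww

φ(DwDDwDwwDwDwwDwDDwD) expands symbol-by-symbol to ww DwD ww ww DwD ww DwD DwD ww DwD ww DwD DwD ww DwD ww ww DwD ww; joining the 19 pieces gives the next term.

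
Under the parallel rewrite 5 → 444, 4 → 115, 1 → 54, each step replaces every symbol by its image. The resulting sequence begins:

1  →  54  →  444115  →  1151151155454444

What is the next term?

545444454544445454444444115444115115115115

φ(1151151155454444) expands symbol-by-symbol to 54 54 444 54 54 444 54 54 444 444 115 444 115 115 115 115; joining the 16 pieces gives the next term.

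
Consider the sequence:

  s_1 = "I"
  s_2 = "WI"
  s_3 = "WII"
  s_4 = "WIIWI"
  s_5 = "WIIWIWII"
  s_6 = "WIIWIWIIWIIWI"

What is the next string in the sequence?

WIIWIWIIWIIWIWIIWIWII

This is a Fibonacci-style word recurrence s(k) = s(k−1)·s(k−2): e.g. WI·I = WII.
Continuing: WIIWIWIIWIIWI · WIIWIWII gives term 7.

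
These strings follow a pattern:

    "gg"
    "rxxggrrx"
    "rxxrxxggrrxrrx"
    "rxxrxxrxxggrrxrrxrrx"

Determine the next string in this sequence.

rxxrxxrxxrxxggrrxrrxrrxrrx

Each term wraps the previous one in rxx on the left and rrx on the right.
So the next term is rxx·rxxrxxrxxggrrxrrxrrx·rrx.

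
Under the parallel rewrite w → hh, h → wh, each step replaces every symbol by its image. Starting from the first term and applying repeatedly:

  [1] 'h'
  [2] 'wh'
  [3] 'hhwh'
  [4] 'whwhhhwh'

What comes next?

hhwhhhwhwhwhhhwh

Apply φ to whwhhhwh symbol by symbol: w→hh, h→wh, w→hh, h→wh, h→wh, h→wh, w→hh, h→wh; joined: hh wh hh wh wh wh hh wh.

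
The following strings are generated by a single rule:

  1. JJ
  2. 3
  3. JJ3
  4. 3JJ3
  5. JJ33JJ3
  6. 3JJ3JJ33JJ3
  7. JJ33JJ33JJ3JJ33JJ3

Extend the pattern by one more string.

Each term (from the third on) is the two preceding terms concatenated in order: term 3 = JJ·3 = JJ3.
The next term joins 3JJ3JJ33JJ3 and JJ33JJ33JJ3JJ33JJ3.

3JJ3JJ33JJ3JJ33JJ33JJ3JJ33JJ3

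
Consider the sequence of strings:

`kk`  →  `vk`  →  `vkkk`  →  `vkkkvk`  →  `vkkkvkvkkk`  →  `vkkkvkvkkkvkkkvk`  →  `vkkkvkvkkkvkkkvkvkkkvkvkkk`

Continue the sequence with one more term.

Each term (from the third on) is the previous term followed by the one before it: term 3 = vk·kk = vkkk.
Continuing: vkkkvkvkkkvkkkvkvkkkvkvkkk · vkkkvkvkkkvkkkvk gives term 8.

vkkkvkvkkkvkkkvkvkkkvkvkkkvkkkvkvkkkvkkkvk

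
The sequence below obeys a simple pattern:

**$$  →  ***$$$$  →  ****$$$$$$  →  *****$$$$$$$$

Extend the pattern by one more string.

******$$$$$$$$$$

The n-th term is n+1 *'s then 2n $'s (n = 1, 2, …).
For the next term, n = 5, so the run lengths are 6, 10.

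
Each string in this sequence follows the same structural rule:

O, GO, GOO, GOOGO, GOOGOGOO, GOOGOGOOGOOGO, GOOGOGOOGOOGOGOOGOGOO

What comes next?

GOOGOGOOGOOGOGOOGOGOOGOOGOGOOGOOGO

Each term (from the third on) is the previous term followed by the one before it: term 3 = GO·O = GOO.
The next term joins GOOGOGOOGOOGOGOOGOGOO and GOOGOGOOGOOGO.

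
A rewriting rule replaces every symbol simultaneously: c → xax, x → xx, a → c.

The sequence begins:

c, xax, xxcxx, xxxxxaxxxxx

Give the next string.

xxxxxxxxxxcxxxxxxxxxx

Expanding xxxxxaxxxxx: x→xx, x→xx, x→xx, x→xx, x→xx, a→c, x→xx, x→xx, x→xx, x→xx, x→xx. Concatenated: xx xx xx xx xx c xx xx xx xx xx.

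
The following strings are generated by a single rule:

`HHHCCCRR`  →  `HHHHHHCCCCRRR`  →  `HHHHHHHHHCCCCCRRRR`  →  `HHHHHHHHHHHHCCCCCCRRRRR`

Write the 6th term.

The n-th term is 3n H's then n+2 C's then n+1 R's (n = 1, 2, …).
For term 6, n = 6, so the run lengths are 18, 8, 7.

HHHHHHHHHHHHHHHHHHCCCCCCCCRRRRRRR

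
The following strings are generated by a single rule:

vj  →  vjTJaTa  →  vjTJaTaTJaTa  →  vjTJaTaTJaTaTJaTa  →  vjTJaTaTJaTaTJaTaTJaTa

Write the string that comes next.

vjTJaTaTJaTaTJaTaTJaTaTJaTa

Each term is the previous one with TJaTa appended.
One more step from vjTJaTaTJaTaTJaTaTJaTa gives the answer.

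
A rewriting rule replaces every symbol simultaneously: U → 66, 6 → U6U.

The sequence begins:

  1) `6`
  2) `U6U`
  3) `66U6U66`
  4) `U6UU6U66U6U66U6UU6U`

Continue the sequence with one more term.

φ(U6UU6U66U6U66U6UU6U) expands symbol-by-symbol to 66 U6U 66 66 U6U 66 U6U U6U 66 U6U 66 U6U U6U 66 U6U 66 66 U6U 66; joining the 19 pieces gives the next term.

66U6U6666U6U66U6UU6U66U6U66U6UU6U66U6U6666U6U66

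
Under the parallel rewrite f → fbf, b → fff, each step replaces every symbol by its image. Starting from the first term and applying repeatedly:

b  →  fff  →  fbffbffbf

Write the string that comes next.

Expanding fbffbffbf: f→fbf, b→fff, f→fbf, f→fbf, b→fff, f→fbf, f→fbf, b→fff, f→fbf. Concatenated: fbf fff fbf fbf fff fbf fbf fff fbf.

fbfffffbffbfffffbffbfffffbf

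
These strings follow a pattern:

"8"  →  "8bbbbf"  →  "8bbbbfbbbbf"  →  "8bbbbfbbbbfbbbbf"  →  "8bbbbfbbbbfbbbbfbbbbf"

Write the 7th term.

Each term is the previous one with bbbbf appended.
From 8bbbbfbbbbfbbbbfbbbbf, 2 further steps: 8bbbbfbbbbfbbbbfbbbbf → 8bbbbfbbbbfbbbbfbbbbfbbbbf → (answer).

8bbbbfbbbbfbbbbfbbbbfbbbbfbbbbf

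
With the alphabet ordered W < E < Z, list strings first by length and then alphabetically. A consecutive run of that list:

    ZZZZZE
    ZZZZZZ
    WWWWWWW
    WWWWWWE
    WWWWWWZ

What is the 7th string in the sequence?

Advancing 2 positions from WWWWWWZ through WWWWWWZ → WWWWWEW reaches term 7.

WWWWWEE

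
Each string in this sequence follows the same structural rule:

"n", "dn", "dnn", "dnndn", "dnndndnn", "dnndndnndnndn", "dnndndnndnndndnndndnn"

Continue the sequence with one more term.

This is a Fibonacci-style word recurrence s(k) = s(k−1)·s(k−2): e.g. dn·n = dnn.
The next term joins dnndndnndnndndnndndnn and dnndndnndnndn.

dnndndnndnndndnndndnndnndndnndnndn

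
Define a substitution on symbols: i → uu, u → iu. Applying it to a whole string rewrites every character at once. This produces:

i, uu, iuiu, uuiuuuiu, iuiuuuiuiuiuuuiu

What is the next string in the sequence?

uuiuuuiuiuiuuuiuuuiuuuiuiuiuuuiu

Applying the rule to each of the 16 symbols of iuiuuuiuiuiuuuiu gives the pieces uu iu uu iu iu iu uu iu uu iu uu iu iu iu uu iu, which concatenate to the answer.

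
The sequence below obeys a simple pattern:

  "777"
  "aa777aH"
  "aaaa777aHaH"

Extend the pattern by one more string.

Each term wraps the previous one in aa on the left and aH on the right.
Applying this once more to aaaa777aHaH:

aaaaaa777aHaHaH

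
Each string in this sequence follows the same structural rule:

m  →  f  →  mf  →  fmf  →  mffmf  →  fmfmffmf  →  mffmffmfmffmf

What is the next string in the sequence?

Each term (from the third on) is the two preceding terms concatenated in order: term 3 = m·f = mf.
Continuing: fmfmffmf · mffmffmfmffmf gives term 8.

fmfmffmfmffmffmfmffmf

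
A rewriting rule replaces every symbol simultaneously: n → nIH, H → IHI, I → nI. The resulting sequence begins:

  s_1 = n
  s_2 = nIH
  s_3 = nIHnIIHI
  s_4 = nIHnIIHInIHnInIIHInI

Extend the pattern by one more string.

nIHnIIHInIHnInIIHInInIHnIIHInIHnInIHnInIIHInInIHnI

φ(nIHnIIHInIHnInIIHInI) expands symbol-by-symbol to nIH nI IHI nIH nI nI IHI nI nIH nI IHI nIH nI nIH nI nI IHI nI nIH nI; joining the 20 pieces gives the next term.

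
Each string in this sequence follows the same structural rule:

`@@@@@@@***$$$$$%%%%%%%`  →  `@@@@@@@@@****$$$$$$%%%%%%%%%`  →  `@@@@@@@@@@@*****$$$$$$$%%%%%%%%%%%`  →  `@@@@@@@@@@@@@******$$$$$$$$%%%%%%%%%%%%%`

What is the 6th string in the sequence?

@@@@@@@@@@@@@@@@@********$$$$$$$$$$%%%%%%%%%%%%%%%%%

Reading off run lengths: @ runs 7, 9, 11, 13; * runs 3, 4, 5, 6; $ runs 5, 6, 7, 8; % runs 7, 9, 11, 13 — each is linear in n, where the shown terms are n = 3, 4, 5, 6.
At n = 8 the blocks have lengths 17, 8, 10, 17.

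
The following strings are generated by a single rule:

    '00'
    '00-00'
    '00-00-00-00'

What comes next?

Every step duplicates the string with '-' between the halves.
One more doubling of 00-00-00-00 gives the answer.

00-00-00-00-00-00-00-00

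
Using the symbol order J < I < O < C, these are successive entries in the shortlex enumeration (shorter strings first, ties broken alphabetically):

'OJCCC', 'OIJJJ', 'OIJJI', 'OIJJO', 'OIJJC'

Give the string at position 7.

Advancing 2 positions from OIJJC through OIJJC → OIJIJ reaches term 7.

OIJII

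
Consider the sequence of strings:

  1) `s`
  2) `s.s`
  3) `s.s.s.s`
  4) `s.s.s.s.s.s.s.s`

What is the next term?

s.s.s.s.s.s.s.s.s.s.s.s.s.s.s.s

Every step duplicates the string with '.' between the halves.
So the next term is two copies of s.s.s.s.s.s.s.s with '.' between the halves.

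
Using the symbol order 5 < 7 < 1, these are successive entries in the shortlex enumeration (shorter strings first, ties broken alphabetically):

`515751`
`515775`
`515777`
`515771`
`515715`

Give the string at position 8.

Continuing the enumeration 3 steps past 515715: 515715 → 515717 → 515711 → (answer).

515155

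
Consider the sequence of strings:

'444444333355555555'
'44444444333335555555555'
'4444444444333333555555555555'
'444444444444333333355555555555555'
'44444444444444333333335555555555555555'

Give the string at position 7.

444444444444444444333333333355555555555555555555

Term n consists of 2n 4's, followed by n+1 3's, followed by 2n+2 5's, where the shown terms are n = 3, 4, 5, 6, 7.
For term 7, n = 9, so the run lengths are 18, 10, 20.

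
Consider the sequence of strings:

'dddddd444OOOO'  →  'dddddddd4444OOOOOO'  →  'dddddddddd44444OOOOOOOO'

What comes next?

dddddddddddd444444OOOOOOOOOO

The n-th term is 2n+2 d's then n+1 4's then 2n O's, where the shown terms are n = 2, 3, 4.
At n = 5 the blocks have lengths 12, 6, 10.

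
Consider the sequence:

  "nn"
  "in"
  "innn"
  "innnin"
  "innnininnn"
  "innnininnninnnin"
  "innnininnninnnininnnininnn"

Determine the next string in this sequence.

innnininnninnnininnnininnninnnininnninnnin

Each term (from the third on) is the previous term followed by the one before it: term 3 = in·nn = innn.
So term 8 is innnininnninnnininnnininnn·innnininnninnnin.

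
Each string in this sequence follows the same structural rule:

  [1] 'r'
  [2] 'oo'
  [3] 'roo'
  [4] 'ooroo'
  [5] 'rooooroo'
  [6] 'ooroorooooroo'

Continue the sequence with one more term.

roooorooooroorooooroo

From term 3 onward, concatenate the second-to-last term with the last: r·oo = roo, oo·roo = ooroo, …
Continuing: rooooroo · ooroorooooroo gives term 7.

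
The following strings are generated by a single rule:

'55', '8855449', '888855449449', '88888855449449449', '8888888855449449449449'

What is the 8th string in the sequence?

s(k+1) = 88·s(k)·449, so each term gains 88 as a prefix and 449 as a suffix.
From 8888888855449449449449, 3 further steps: 8888888855449449449449 → 888888888855449449449449449 → 88888888888855449449449449449449 → (answer).

8888888888888855449449449449449449449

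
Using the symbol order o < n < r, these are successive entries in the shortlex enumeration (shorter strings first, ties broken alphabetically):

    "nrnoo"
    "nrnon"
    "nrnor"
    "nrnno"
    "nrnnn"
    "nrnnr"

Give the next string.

nrnro

Treat nrnnr as a base-3 numeral over the given alphabet and add one, carrying through any trailing r's.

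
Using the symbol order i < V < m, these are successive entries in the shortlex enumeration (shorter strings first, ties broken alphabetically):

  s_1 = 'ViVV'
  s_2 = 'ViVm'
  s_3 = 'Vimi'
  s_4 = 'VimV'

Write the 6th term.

VVii

Advancing 2 positions from VimV through VimV → Vimm reaches term 6.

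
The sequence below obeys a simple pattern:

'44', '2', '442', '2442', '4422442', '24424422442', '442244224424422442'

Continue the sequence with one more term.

Each term (from the third on) is the two preceding terms concatenated in order: term 3 = 44·2 = 442.
Continuing: 24424422442 · 442244224424422442 gives term 8.

24424422442442244224424422442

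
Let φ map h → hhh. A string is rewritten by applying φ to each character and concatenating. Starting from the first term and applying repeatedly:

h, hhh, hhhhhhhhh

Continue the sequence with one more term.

Rewriting each symbol of hhhhhhhhh: h→hhh, h→hhh, h→hhh, h→hhh, h→hhh, h→hhh, h→hhh, h→hhh, h→hhh, which concatenates to hhh hhh hhh hhh hhh hhh hhh hhh hhh.

hhhhhhhhhhhhhhhhhhhhhhhhhhh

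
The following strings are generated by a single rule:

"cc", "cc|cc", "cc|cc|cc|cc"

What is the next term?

s(k+1) = s(k)·|·s(k) — each term doubles the last with '|' between the halves.
One more doubling of cc|cc|cc|cc gives the answer.

cc|cc|cc|cc|cc|cc|cc|cc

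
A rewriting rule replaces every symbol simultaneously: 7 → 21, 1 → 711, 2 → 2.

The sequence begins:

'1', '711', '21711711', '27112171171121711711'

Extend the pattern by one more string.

Applying the rule to each of the 20 symbols of 27112171171121711711 gives the pieces 2 21 711 711 2 711 21 711 711 21 711 711 2 711 21 711 711 21 711 711, which concatenate to the answer.

2217117112711217117112171171127112171171121711711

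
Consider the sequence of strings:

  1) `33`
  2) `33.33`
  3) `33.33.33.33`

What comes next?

Each string is two copies of the previous one joined by '.'.
Doubling 33.33.33.33 with '.' between the halves:

33.33.33.33.33.33.33.33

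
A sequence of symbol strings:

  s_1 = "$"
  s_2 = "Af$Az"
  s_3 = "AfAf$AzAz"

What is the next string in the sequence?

s(k+1) = Af·s(k)·Az, so each term gains Af as a prefix and Az as a suffix.
One more step from AfAf$AzAz gives the answer.

AfAfAf$AzAzAz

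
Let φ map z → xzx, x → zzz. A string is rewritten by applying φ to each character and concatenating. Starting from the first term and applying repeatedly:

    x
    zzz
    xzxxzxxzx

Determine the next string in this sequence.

Expanding xzxxzxxzx: x→zzz, z→xzx, x→zzz, x→zzz, z→xzx, x→zzz, x→zzz, z→xzx, x→zzz. Concatenated: zzz xzx zzz zzz xzx zzz zzz xzx zzz.

zzzxzxzzzzzzxzxzzzzzzxzxzzz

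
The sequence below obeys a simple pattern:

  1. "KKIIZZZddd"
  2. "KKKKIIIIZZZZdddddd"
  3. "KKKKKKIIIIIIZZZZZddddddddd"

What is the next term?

KKKKKKKKIIIIIIIIZZZZZZdddddddddddd

The n-th term is 2n K's then 2n I's then n+2 Z's then 3n d's (n = 1, 2, …).
At n = 4 the blocks have lengths 8, 8, 6, 12.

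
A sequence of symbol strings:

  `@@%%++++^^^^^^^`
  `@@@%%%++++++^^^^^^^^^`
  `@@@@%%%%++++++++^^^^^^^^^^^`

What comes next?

The n-th term is n @'s then n %'s then 2n +'s then 2n+3 ^'s, where the shown terms are n = 2, 3, 4.
For the next term, n = 5, so the run lengths are 5, 5, 10, 13.

@@@@@%%%%%++++++++++^^^^^^^^^^^^^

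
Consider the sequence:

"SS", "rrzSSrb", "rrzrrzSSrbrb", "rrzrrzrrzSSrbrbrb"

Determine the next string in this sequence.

Each term wraps the previous one in rrz on the left and rb on the right.
One more step from rrzrrzrrzSSrbrbrb gives the answer.

rrzrrzrrzrrzSSrbrbrbrb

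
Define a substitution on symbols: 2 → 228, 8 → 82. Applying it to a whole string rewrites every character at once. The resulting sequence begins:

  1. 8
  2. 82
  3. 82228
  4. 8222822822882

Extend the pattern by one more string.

8222822822882228228822282288282228

Replace each of the 13 characters of 8222822822882 in place — 82 228 228 228 82 228 228 82 228 228 82 82 228 — and concatenate.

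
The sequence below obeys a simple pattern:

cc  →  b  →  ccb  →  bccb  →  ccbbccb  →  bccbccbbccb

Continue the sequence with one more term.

Each term (from the third on) is the two preceding terms concatenated in order: term 3 = cc·b = ccb.
Continuing: ccbbccb · bccbccbbccb gives term 7.

ccbbccbbccbccbbccb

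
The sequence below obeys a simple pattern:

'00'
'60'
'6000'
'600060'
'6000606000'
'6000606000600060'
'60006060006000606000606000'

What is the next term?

From term 3 onward, concatenate the last term with the second-to-last: 60·00 = 6000, 6000·60 = 600060, …
The next term joins 60006060006000606000606000 and 6000606000600060.

600060600060006060006060006000606000600060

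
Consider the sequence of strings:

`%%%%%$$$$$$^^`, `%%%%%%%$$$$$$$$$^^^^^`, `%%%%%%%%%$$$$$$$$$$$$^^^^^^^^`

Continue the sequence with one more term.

%%%%%%%%%%%$$$$$$$$$$$$$$$^^^^^^^^^^^

Term n consists of 2n+3 %'s, followed by 3n+3 $'s, followed by 3n-1 ^'s (n = 1, 2, …).
At n = 4 the blocks have lengths 11, 15, 11.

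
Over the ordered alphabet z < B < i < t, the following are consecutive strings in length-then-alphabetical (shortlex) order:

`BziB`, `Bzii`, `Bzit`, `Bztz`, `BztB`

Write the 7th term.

Bztt

Stepping forward 2 times from BztB: BztB → Bzti, then the target.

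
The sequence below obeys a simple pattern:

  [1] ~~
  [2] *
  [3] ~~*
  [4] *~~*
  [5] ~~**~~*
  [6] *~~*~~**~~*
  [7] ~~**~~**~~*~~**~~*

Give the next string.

*~~*~~**~~*~~**~~**~~*~~**~~*

Each term (from the third on) is the two preceding terms concatenated in order: term 3 = ~~·* = ~~*.
Continuing: *~~*~~**~~* · ~~**~~**~~*~~**~~* gives term 8.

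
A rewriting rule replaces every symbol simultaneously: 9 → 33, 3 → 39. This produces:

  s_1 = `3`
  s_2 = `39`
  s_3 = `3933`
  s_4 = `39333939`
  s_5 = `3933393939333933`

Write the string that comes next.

39333939393339333933393939333939

Replace each of the 16 characters of 3933393939333933 in place — 39 33 39 39 39 33 39 33 39 33 39 39 39 33 39 39 — and concatenate.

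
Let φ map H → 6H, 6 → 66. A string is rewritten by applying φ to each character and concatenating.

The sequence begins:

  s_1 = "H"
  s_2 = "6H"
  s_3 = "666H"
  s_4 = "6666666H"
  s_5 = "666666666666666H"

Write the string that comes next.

Rewriting the 16 symbols of 666666666666666H one by one yields 66 66 66 66 66 66 66 66 66 66 66 66 66 66 66 6H; concatenated:

6666666666666666666666666666666H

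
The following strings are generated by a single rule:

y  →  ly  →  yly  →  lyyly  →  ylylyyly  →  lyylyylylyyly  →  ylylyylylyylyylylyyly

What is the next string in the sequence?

lyylyylylyylyylylyylylyylyylylyyly

From term 3 onward, concatenate the second-to-last term with the last: y·ly = yly, ly·yly = lyyly, …
The next term joins lyylyylylyyly and ylylyylylyylyylylyyly.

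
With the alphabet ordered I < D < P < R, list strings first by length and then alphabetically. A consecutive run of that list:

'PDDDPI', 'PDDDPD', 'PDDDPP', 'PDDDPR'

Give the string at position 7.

PDDDRP

Continuing the enumeration 3 steps past PDDDPR: PDDDPR → PDDDRI → PDDDRD → (answer).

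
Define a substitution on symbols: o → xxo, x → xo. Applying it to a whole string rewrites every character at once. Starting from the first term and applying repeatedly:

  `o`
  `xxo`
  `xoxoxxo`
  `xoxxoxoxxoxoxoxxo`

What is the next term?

Applying the rule to each of the 17 symbols of xoxxoxoxxoxoxoxxo gives the pieces xo xxo xo xo xxo xo xxo xo xo xxo xo xxo xo xxo xo xo xxo, which concatenate to the answer.

xoxxoxoxoxxoxoxxoxoxoxxoxoxxoxoxxoxoxoxxo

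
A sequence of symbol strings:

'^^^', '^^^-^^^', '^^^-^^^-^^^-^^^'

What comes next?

Every step duplicates the string with '-' between the halves.
Doubling ^^^-^^^-^^^-^^^ with '-' between the halves:

^^^-^^^-^^^-^^^-^^^-^^^-^^^-^^^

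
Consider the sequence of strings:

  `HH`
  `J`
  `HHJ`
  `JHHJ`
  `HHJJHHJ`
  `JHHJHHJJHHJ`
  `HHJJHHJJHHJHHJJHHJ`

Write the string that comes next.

JHHJHHJJHHJHHJJHHJJHHJHHJJHHJ

This is a Fibonacci-style word recurrence s(k) = s(k−2)·s(k−1): e.g. HH·J = HHJ.
So term 8 is JHHJHHJJHHJ·HHJJHHJJHHJHHJJHHJ.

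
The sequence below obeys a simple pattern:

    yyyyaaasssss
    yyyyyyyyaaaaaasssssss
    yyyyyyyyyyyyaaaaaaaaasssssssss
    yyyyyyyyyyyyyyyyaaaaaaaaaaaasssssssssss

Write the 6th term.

yyyyyyyyyyyyyyyyyyyyyyyyaaaaaaaaaaaaaaaaaasssssssssssssss

Each string has the form y^{4n} a^{3n} s^{2n+3} (n = 1, 2, …).
At n = 6 the blocks have lengths 24, 18, 15.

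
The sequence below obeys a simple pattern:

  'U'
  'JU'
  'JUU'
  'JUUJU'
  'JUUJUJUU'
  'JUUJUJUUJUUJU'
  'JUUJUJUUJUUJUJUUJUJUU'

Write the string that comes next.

JUUJUJUUJUUJUJUUJUJUUJUUJUJUUJUUJU

Each term (from the third on) is the previous term followed by the one before it: term 3 = JU·U = JUU.
Continuing: JUUJUJUUJUUJUJUUJUJUU · JUUJUJUUJUUJU gives term 8.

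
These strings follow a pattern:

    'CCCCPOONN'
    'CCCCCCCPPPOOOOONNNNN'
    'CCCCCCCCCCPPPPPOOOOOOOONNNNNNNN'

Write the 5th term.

CCCCCCCCCCCCCCCCPPPPPPPPPOOOOOOOOOOOOOONNNNNNNNNNNNNN

Term n consists of 3n+1 C's, followed by 2n-1 P's, followed by 3n-1 O's, followed by 3n-1 N's (n = 1, 2, …).
For term 5, n = 5, so the run lengths are 16, 9, 14, 14.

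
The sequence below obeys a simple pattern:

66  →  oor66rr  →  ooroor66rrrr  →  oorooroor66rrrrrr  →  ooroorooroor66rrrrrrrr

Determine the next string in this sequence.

oorooroorooroor66rrrrrrrrrr

Every step adds oor to the front and rr to the end of the previous string.
One more step from ooroorooroor66rrrrrrrr gives the answer.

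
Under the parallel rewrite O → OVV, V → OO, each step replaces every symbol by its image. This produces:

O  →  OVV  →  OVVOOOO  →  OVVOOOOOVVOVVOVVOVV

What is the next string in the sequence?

Applying the rule to each of the 19 symbols of OVVOOOOOVVOVVOVVOVV gives the pieces OVV OO OO OVV OVV OVV OVV OVV OO OO OVV OO OO OVV OO OO OVV OO OO, which concatenate to the answer.

OVVOOOOOVVOVVOVVOVVOVVOOOOOVVOOOOOVVOOOOOVVOOOO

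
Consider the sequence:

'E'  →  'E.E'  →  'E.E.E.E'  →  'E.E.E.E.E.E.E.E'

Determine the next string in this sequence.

E.E.E.E.E.E.E.E.E.E.E.E.E.E.E.E

s(k+1) = s(k)·.·s(k) — each term doubles the last with '.' between the halves.
One more doubling of E.E.E.E.E.E.E.E gives the answer.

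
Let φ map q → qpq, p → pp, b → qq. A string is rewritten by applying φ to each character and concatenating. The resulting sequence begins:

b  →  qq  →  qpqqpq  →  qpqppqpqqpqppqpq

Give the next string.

Replace each of the 16 characters of qpqppqpqqpqppqpq in place — qpq pp qpq pp pp qpq pp qpq qpq pp qpq pp pp qpq pp qpq — and concatenate.

qpqppqpqppppqpqppqpqqpqppqpqppppqpqppqpq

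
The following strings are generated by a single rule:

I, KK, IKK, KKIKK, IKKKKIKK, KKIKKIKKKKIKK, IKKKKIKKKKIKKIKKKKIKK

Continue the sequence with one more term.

From term 3 onward, concatenate the second-to-last term with the last: I·KK = IKK, KK·IKK = KKIKK, …
The next term joins KKIKKIKKKKIKK and IKKKKIKKKKIKKIKKKKIKK.

KKIKKIKKKKIKKIKKKKIKKKKIKKIKKKKIKK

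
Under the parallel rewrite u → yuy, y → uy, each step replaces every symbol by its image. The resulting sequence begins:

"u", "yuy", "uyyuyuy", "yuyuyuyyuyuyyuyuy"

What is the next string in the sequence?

Rewriting the 17 symbols of yuyuyuyyuyuyyuyuy one by one yields uy yuy uy yuy uy yuy uy uy yuy uy yuy uy uy yuy uy yuy uy; concatenated:

uyyuyuyyuyuyyuyuyuyyuyuyyuyuyuyyuyuyyuyuy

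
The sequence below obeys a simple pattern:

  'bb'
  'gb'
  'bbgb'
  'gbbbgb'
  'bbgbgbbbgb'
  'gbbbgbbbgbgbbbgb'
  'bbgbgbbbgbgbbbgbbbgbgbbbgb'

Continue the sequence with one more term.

gbbbgbbbgbgbbbgbbbgbgbbbgbgbbbgbbbgbgbbbgb

This is a Fibonacci-style word recurrence s(k) = s(k−2)·s(k−1): e.g. bb·gb = bbgb.
So term 8 is gbbbgbbbgbgbbbgb·bbgbgbbbgbgbbbgbbbgbgbbbgb.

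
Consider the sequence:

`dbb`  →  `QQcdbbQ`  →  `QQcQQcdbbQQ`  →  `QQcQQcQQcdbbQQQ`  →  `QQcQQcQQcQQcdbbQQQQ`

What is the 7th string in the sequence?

QQcQQcQQcQQcQQcQQcdbbQQQQQQ

Each term wraps the previous one in QQc on the left and Q on the right.
From QQcQQcQQcQQcdbbQQQQ, 2 further steps: QQcQQcQQcQQcdbbQQQQ → QQcQQcQQcQQcQQcdbbQQQQQ → (answer).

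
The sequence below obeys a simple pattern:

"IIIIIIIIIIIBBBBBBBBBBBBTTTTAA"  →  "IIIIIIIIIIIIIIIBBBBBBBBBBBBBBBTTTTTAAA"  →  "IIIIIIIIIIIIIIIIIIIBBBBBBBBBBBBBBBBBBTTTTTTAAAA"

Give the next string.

Term n consists of 4n-1 I's, followed by 3n+3 B's, followed by n+1 T's, followed by n-1 A's, where the shown terms are n = 3, 4, 5.
At n = 6 the blocks have lengths 23, 21, 7, 5.

IIIIIIIIIIIIIIIIIIIIIIIBBBBBBBBBBBBBBBBBBBBBTTTTTTTAAAAA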